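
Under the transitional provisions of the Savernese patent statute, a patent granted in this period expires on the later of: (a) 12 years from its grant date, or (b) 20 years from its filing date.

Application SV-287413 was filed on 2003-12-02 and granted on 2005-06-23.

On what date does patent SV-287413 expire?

December 2, 2023

(a) grant + 12 years → 23 June 2017.
(b) filing + 20 years → 2 December 2023.
Later of the two: 2 December 2023.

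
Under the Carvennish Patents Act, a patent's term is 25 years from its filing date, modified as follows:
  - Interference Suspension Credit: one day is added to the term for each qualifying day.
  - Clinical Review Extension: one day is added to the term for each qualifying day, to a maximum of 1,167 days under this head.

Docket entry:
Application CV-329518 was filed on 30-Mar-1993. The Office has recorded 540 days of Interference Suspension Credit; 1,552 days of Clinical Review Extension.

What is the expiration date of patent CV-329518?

2022-12-01

Base term: filing date + 25 years → 30 March 2018.
Interference Suspension Credit: +540 days → 21 September 2019.
Clinical Review Extension: 1552 days claimed exceeds the 1167-day cap, so +1167 days → 1 December 2022.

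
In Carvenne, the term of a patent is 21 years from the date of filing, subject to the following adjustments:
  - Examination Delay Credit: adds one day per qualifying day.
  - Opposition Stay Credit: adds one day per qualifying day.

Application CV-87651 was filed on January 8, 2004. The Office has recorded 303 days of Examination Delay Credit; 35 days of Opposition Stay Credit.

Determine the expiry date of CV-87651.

Base term: filing date + 21 years → 8 January 2025.
Examination Delay Credit: +303 days → 7 November 2025.
Opposition Stay Credit: +35 days → 12 December 2025.

December 12, 2025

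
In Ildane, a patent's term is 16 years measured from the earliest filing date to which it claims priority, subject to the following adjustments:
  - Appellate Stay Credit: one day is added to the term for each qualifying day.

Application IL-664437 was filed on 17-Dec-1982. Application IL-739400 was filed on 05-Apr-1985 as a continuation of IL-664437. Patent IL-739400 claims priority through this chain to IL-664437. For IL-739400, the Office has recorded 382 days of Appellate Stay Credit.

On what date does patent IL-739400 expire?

Earliest priority filing: 17 December 1982.
Base term: 17 December 1982 + 16 years → 17 December 1998.
Appellate Stay Credit: +382 days → 3 January 2000.

2000-01-03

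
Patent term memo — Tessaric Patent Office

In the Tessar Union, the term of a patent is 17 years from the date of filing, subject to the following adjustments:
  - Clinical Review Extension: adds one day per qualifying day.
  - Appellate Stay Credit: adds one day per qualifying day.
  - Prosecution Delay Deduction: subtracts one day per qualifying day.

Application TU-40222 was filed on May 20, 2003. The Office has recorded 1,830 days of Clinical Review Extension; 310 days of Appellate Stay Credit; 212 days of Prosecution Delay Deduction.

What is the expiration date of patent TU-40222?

Base term: filing date + 17 years → 20 May 2020.
Clinical Review Extension: +1830 days → 24 May 2025.
Appellate Stay Credit: +310 days → 30 March 2026.
Prosecution Delay Deduction: −212 days → 30 August 2025.

2025-08-30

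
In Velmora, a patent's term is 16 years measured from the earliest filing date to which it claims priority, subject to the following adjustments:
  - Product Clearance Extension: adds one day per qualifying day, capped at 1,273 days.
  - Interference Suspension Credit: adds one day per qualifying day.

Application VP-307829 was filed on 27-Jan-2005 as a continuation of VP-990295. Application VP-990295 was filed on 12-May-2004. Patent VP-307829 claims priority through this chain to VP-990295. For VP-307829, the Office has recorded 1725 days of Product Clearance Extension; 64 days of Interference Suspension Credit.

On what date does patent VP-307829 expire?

January 9, 2024

Earliest priority filing: 12 May 2004.
Base term: 12 May 2004 + 16 years → 12 May 2020.
Product Clearance Extension: 1725 days claimed exceeds the 1273-day cap, so +1273 days → 6 November 2023.
Interference Suspension Credit: +64 days → 9 January 2024.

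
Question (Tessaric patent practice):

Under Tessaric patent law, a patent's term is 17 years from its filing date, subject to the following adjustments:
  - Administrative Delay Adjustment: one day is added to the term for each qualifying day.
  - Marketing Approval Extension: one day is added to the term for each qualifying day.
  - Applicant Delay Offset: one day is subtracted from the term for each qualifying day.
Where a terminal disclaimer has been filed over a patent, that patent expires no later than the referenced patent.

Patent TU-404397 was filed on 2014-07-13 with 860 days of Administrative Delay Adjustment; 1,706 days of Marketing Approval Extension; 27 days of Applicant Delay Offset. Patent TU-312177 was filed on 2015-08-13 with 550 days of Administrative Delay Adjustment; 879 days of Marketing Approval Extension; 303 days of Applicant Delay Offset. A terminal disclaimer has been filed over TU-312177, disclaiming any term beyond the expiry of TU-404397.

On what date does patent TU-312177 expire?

September 13, 2035

Natural term of TU-312177:
  Base: filing + 17 years → 13 August 2032.
  Administrative Delay Adjustment: +550 days → 14 February 2034.
  Marketing Approval Extension: +879 days → 12 July 2036.
  Applicant Delay Offset: −303 days → 13 September 2035.
Expiry of referenced patent TU-404397:
  Base: filing + 17 years → 13 July 2031.
  Administrative Delay Adjustment: +860 days → 19 November 2033.
  Marketing Approval Extension: +1706 days → 22 July 2038.
  Applicant Delay Offset: −27 days → 25 June 2038.
Terminal disclaimer: TU-312177 expires on the earlier of 13 September 2035 and 25 June 2038.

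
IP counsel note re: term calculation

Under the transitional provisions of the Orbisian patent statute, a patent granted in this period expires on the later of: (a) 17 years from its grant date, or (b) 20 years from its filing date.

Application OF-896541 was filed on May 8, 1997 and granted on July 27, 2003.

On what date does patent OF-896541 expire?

July 27, 2020

(a) grant + 17 years → 27 July 2020.
(b) filing + 20 years → 8 May 2017.
Later of the two: 27 July 2020.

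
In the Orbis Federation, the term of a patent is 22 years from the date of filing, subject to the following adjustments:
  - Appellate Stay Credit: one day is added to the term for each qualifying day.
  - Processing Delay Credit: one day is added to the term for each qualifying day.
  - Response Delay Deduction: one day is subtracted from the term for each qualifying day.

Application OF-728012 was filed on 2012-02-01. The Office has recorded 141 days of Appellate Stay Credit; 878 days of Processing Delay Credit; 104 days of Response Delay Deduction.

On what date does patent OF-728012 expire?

Base term: filing date + 22 years → 1 February 2034.
Appellate Stay Credit: +141 days → 22 June 2034.
Processing Delay Credit: +878 days → 16 November 2036.
Response Delay Deduction: −104 days → 4 August 2036.

August 4, 2036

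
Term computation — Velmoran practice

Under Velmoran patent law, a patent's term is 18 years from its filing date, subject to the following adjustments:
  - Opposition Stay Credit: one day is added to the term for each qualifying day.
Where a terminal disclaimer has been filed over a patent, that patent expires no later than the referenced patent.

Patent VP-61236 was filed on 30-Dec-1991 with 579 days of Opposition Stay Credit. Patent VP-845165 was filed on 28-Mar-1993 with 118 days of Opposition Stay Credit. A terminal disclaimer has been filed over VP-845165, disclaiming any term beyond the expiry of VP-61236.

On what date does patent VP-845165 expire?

Natural term of VP-845165:
  Base: filing + 18 years → 28 March 2011.
  Opposition Stay Credit: +118 days → 24 July 2011.
Expiry of referenced patent VP-61236:
  Base: filing + 18 years → 30 December 2009.
  Opposition Stay Credit: +579 days → 1 August 2011.
Terminal disclaimer: VP-845165 expires on the earlier of 24 July 2011 and 1 August 2011.

2011-07-24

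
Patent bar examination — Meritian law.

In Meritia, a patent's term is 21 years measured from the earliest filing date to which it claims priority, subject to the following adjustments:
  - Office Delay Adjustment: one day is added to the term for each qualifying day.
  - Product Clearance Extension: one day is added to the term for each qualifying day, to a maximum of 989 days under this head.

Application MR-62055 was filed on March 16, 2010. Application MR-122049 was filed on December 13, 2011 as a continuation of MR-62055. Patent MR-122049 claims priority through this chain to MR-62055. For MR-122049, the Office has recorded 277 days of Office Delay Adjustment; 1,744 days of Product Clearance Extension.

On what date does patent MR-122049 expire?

September 2, 2034

Earliest priority filing: 16 March 2010.
Base term: 16 March 2010 + 21 years → 16 March 2031.
Office Delay Adjustment: +277 days → 18 December 2031.
Product Clearance Extension: 1744 days claimed exceeds the 989-day cap, so +989 days → 2 September 2034.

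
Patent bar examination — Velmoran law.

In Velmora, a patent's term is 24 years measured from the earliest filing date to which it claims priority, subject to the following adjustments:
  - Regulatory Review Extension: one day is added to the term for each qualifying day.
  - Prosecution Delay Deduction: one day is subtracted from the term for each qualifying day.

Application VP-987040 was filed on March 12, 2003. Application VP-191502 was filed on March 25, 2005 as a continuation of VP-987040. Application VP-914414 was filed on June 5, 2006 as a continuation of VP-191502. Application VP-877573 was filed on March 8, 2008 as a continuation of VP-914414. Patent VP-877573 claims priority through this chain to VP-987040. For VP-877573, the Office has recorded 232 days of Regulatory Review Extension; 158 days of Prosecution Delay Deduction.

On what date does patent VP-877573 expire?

May 25, 2027

Earliest priority filing: 12 March 2003.
Base term: 12 March 2003 + 24 years → 12 March 2027.
Regulatory Review Extension: +232 days → 30 October 2027.
Prosecution Delay Deduction: −158 days → 25 May 2027.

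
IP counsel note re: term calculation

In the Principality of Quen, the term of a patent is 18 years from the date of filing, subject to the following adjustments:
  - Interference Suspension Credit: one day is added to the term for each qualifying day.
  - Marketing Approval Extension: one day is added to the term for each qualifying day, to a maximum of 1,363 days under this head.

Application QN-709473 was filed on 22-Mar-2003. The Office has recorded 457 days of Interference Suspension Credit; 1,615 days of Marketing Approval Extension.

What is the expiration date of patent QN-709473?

Base term: filing date + 18 years → 22 March 2021.
Interference Suspension Credit: +457 days → 22 June 2022.
Marketing Approval Extension: 1615 days claimed exceeds the 1363-day cap, so +1363 days → 16 March 2026.

2026-03-16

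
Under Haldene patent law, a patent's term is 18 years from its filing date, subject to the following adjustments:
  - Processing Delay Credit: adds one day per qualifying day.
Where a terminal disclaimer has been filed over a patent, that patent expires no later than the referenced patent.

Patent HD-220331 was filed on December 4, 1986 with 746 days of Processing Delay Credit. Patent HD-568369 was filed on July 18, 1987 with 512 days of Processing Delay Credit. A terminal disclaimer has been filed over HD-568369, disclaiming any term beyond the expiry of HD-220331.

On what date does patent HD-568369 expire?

Natural term of HD-568369:
  Base: filing + 18 years → 18 July 2005.
  Processing Delay Credit: +512 days → 12 December 2006.
Expiry of referenced patent HD-220331:
  Base: filing + 18 years → 4 December 2004.
  Processing Delay Credit: +746 days → 20 December 2006.
Terminal disclaimer: HD-568369 expires on the earlier of 12 December 2006 and 20 December 2006.

2006-12-12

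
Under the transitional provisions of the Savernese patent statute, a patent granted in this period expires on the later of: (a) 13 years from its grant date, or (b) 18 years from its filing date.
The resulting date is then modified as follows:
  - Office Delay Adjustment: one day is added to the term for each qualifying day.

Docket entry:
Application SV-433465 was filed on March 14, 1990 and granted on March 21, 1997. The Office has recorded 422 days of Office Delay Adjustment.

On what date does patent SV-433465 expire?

May 17, 2011

(a) grant + 13 years → 21 March 2010.
(b) filing + 18 years → 14 March 2008.
Later of the two: 21 March 2010.
Office Delay Adjustment: +422 days → 17 May 2011.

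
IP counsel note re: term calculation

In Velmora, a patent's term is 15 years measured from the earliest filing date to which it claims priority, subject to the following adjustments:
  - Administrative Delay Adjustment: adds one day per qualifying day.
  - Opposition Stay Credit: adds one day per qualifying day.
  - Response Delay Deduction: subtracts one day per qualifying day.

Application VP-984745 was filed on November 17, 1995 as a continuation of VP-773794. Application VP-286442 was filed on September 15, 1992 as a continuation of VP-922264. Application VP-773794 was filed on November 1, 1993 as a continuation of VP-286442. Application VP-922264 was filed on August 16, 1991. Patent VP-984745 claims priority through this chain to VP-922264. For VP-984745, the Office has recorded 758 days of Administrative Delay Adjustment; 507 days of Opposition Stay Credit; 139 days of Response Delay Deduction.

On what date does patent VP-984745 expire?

Earliest priority filing: 16 August 1991.
Base term: 16 August 1991 + 15 years → 16 August 2006.
Administrative Delay Adjustment: +758 days → 12 September 2008.
Opposition Stay Credit: +507 days → 1 February 2010.
Response Delay Deduction: −139 days → 15 September 2009.

September 15, 2009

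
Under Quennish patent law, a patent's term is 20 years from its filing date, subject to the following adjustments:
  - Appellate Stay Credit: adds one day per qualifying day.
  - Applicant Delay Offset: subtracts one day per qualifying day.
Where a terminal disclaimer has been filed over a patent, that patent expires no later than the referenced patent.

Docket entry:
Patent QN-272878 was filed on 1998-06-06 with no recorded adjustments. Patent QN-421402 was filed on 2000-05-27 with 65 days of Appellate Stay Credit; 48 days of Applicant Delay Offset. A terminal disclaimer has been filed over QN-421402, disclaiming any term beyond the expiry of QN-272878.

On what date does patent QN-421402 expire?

Natural term of QN-421402:
  Base: filing + 20 years → 27 May 2020.
  Appellate Stay Credit: +65 days → 31 July 2020.
  Applicant Delay Offset: −48 days → 13 June 2020.
Expiry of referenced patent QN-272878:
  Base: filing + 20 years → 6 June 2018.
Terminal disclaimer: QN-421402 expires on the earlier of 13 June 2020 and 6 June 2018.

June 6, 2018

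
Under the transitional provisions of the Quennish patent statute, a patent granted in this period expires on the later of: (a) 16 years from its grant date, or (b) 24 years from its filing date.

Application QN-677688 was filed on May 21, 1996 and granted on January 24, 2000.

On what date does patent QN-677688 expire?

May 21, 2020

(a) grant + 16 years → 24 January 2016.
(b) filing + 24 years → 21 May 2020.
Later of the two: 21 May 2020.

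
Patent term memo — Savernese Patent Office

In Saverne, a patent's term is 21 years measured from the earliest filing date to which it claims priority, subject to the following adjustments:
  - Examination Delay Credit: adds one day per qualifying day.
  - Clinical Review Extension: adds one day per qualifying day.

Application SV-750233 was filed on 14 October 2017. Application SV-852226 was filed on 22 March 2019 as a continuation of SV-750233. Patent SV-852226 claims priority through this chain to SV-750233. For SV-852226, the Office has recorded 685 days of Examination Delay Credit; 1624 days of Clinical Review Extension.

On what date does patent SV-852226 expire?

2045-02-08

Earliest priority filing: 14 October 2017.
Base term: 14 October 2017 + 21 years → 14 October 2038.
Examination Delay Credit: +685 days → 29 August 2040.
Clinical Review Extension: +1624 days → 8 February 2045.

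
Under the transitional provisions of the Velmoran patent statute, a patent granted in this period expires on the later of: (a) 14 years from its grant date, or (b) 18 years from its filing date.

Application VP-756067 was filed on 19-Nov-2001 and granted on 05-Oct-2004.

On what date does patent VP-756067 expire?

2019-11-19

(a) grant + 14 years → 5 October 2018.
(b) filing + 18 years → 19 November 2019.
Later of the two: 19 November 2019.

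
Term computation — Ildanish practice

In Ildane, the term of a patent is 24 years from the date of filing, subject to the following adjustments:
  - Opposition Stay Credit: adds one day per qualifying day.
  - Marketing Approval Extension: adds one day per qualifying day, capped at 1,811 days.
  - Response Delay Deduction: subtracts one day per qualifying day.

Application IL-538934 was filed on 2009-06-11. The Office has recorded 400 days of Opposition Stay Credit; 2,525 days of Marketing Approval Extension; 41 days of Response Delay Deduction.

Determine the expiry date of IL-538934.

Base term: filing date + 24 years → 11 June 2033.
Opposition Stay Credit: +400 days → 16 July 2034.
Marketing Approval Extension: 2525 days claimed exceeds the 1811-day cap, so +1811 days → 1 July 2039.
Response Delay Deduction: −41 days → 21 May 2039.

May 21, 2039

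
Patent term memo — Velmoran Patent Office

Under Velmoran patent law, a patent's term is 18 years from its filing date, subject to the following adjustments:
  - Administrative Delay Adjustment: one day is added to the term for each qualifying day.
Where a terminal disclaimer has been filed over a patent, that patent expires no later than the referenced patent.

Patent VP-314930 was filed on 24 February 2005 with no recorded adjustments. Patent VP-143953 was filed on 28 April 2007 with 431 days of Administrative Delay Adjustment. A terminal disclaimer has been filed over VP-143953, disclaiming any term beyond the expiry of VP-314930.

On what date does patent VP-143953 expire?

Natural term of VP-143953:
  Base: filing + 18 years → 28 April 2025.
  Administrative Delay Adjustment: +431 days → 3 July 2026.
Expiry of referenced patent VP-314930:
  Base: filing + 18 years → 24 February 2023.
Terminal disclaimer: VP-143953 expires on the earlier of 3 July 2026 and 24 February 2023.

2023-02-24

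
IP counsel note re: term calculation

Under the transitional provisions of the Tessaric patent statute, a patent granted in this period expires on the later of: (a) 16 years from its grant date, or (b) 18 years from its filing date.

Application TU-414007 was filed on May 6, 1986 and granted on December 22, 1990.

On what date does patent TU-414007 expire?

December 22, 2006

(a) grant + 16 years → 22 December 2006.
(b) filing + 18 years → 6 May 2004.
Later of the two: 22 December 2006.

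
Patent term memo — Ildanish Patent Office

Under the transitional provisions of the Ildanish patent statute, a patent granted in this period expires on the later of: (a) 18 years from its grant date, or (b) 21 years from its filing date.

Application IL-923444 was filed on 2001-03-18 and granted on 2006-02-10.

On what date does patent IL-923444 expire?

(a) grant + 18 years → 10 February 2024.
(b) filing + 21 years → 18 March 2022.
Later of the two: 10 February 2024.

2024-02-10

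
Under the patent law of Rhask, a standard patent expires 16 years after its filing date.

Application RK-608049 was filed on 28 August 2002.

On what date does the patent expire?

2018-08-28

Filing date + 16 years → 28 August 2018.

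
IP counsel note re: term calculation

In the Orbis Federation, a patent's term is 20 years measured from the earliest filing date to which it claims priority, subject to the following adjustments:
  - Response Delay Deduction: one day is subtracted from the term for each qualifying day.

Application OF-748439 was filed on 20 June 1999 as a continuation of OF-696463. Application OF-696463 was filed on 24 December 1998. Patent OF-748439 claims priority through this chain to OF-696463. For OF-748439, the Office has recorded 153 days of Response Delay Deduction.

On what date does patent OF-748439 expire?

Earliest priority filing: 24 December 1998.
Base term: 24 December 1998 + 20 years → 24 December 2018.
Response Delay Deduction: −153 days → 24 July 2018.

2018-07-24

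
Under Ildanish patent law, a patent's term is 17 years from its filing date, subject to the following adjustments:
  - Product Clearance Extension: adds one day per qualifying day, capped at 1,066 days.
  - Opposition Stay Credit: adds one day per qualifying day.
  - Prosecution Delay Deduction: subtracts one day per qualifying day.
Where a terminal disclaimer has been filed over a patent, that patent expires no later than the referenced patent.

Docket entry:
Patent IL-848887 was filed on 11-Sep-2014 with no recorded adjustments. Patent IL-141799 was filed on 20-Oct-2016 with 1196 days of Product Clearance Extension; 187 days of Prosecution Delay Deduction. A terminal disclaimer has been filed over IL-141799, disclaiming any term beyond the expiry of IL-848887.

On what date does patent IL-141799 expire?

September 11, 2031

Natural term of IL-141799:
  Base: filing + 17 years → 20 October 2033.
  Product Clearance Extension: 1196 days claimed exceeds the 1066-day cap, so +1066 days → 20 September 2036.
  Prosecution Delay Deduction: −187 days → 17 March 2036.
Expiry of referenced patent IL-848887:
  Base: filing + 17 years → 11 September 2031.
Terminal disclaimer: IL-141799 expires on the earlier of 17 March 2036 and 11 September 2031.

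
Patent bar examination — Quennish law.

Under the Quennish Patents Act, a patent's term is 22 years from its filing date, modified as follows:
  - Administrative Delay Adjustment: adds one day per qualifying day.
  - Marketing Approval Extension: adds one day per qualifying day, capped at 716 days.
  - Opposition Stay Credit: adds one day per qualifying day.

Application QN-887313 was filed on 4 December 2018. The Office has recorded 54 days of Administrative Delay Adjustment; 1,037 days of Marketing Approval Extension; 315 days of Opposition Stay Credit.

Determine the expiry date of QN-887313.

Base term: filing date + 22 years → 4 December 2040.
Administrative Delay Adjustment: +54 days → 27 January 2041.
Marketing Approval Extension: 1037 days claimed exceeds the 716-day cap, so +716 days → 13 January 2043.
Opposition Stay Credit: +315 days → 24 November 2043.

2043-11-24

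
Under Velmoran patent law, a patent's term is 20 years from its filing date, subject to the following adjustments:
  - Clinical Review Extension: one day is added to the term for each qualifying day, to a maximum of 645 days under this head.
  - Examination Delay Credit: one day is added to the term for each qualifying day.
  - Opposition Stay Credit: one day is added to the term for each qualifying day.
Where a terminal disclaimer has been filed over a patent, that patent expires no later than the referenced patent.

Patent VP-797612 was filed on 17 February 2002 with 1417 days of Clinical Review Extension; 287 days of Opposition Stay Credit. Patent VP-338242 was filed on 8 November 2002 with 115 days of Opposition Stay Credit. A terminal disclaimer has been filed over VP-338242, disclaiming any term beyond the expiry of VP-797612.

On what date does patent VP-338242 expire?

March 3, 2023

Natural term of VP-338242:
  Base: filing + 20 years → 8 November 2022.
  Opposition Stay Credit: +115 days → 3 March 2023.
Expiry of referenced patent VP-797612:
  Base: filing + 20 years → 17 February 2022.
  Clinical Review Extension: 1417 days claimed exceeds the 645-day cap, so +645 days → 24 November 2023.
  Opposition Stay Credit: +287 days → 6 September 2024.
Terminal disclaimer: VP-338242 expires on the earlier of 3 March 2023 and 6 September 2024.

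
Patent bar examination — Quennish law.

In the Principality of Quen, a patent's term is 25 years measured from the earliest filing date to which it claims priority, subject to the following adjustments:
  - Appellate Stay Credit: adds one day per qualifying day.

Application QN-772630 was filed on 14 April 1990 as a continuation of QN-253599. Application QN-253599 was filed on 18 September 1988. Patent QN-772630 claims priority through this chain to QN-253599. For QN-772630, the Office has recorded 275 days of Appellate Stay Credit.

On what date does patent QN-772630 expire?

Earliest priority filing: 18 September 1988.
Base term: 18 September 1988 + 25 years → 18 September 2013.
Appellate Stay Credit: +275 days → 20 June 2014.

June 20, 2014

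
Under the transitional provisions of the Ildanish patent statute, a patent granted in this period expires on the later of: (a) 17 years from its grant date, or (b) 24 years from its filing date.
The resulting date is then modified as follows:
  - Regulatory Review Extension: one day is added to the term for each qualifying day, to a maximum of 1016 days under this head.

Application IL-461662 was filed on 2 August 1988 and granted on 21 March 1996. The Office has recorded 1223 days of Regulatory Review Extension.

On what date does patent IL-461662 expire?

2016-01-01

(a) grant + 17 years → 21 March 2013.
(b) filing + 24 years → 2 August 2012.
Later of the two: 21 March 2013.
Regulatory Review Extension: 1223 days claimed exceeds the 1016-day cap, so +1016 days → 1 January 2016.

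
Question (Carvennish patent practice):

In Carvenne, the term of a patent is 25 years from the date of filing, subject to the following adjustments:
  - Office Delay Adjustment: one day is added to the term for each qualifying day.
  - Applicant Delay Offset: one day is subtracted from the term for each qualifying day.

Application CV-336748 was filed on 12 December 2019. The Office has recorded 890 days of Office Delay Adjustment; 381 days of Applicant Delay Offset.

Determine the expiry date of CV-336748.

May 5, 2046

Base term: filing date + 25 years → 12 December 2044.
Office Delay Adjustment: +890 days → 21 May 2047.
Applicant Delay Offset: −381 days → 5 May 2046.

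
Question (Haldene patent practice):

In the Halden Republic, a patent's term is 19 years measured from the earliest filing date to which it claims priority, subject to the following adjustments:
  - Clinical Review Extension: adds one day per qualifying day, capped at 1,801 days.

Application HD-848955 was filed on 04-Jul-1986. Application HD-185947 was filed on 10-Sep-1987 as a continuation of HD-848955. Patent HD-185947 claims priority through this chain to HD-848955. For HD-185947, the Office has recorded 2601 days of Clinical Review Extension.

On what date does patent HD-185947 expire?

June 9, 2010

Earliest priority filing: 4 July 1986.
Base term: 4 July 1986 + 19 years → 4 July 2005.
Clinical Review Extension: 2601 days claimed exceeds the 1801-day cap, so +1801 days → 9 June 2010.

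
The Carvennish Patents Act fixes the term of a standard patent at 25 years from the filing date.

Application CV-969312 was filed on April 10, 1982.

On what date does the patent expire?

2007-04-10

Filing date + 25 years → 10 April 2007.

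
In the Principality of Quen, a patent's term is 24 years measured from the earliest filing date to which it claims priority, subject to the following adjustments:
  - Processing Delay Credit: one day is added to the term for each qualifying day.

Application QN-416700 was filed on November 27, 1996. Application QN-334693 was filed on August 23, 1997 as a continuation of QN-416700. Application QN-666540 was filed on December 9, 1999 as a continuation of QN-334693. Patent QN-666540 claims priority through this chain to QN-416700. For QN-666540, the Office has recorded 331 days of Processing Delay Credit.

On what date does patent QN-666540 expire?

Earliest priority filing: 27 November 1996.
Base term: 27 November 1996 + 24 years → 27 November 2020.
Processing Delay Credit: +331 days → 24 October 2021.

October 24, 2021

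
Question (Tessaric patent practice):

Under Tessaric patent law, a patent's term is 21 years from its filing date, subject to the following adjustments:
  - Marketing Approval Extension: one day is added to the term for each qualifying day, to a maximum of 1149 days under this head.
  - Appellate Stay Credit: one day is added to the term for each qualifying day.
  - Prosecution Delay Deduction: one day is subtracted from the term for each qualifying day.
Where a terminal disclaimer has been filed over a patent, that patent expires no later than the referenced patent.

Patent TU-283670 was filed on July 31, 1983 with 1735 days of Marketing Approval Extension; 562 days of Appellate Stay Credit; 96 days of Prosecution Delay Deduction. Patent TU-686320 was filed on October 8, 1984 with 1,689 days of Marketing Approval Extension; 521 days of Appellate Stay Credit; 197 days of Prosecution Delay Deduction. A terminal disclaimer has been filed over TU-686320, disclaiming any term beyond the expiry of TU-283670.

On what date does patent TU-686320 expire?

Natural term of TU-686320:
  Base: filing + 21 years → 8 October 2005.
  Marketing Approval Extension: 1689 days claimed exceeds the 1149-day cap, so +1149 days → 30 November 2008.
  Appellate Stay Credit: +521 days → 5 May 2010.
  Prosecution Delay Deduction: −197 days → 20 October 2009.
Expiry of referenced patent TU-283670:
  Base: filing + 21 years → 31 July 2004.
  Marketing Approval Extension: 1735 days claimed exceeds the 1149-day cap, so +1149 days → 23 September 2007.
  Appellate Stay Credit: +562 days → 7 April 2009.
  Prosecution Delay Deduction: −96 days → 1 January 2009.
Terminal disclaimer: TU-686320 expires on the earlier of 20 October 2009 and 1 January 2009.

January 1, 2009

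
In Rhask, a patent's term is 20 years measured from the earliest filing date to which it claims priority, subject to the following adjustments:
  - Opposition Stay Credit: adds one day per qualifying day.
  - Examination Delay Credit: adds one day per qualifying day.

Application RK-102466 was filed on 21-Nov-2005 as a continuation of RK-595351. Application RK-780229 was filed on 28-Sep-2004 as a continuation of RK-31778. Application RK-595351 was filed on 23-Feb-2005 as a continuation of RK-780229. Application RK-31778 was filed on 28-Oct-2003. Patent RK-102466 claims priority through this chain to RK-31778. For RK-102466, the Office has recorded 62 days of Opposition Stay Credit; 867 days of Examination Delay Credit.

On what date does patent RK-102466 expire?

2026-05-14

Earliest priority filing: 28 October 2003.
Base term: 28 October 2003 + 20 years → 28 October 2023.
Opposition Stay Credit: +62 days → 29 December 2023.
Examination Delay Credit: +867 days → 14 May 2026.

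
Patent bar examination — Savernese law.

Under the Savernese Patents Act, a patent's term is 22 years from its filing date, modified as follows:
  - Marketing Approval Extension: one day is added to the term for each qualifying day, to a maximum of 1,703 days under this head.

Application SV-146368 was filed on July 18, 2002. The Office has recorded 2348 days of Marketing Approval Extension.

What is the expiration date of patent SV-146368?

Base term: filing date + 22 years → 18 July 2024.
Marketing Approval Extension: 2348 days claimed exceeds the 1703-day cap, so +1703 days → 17 March 2029.

2029-03-17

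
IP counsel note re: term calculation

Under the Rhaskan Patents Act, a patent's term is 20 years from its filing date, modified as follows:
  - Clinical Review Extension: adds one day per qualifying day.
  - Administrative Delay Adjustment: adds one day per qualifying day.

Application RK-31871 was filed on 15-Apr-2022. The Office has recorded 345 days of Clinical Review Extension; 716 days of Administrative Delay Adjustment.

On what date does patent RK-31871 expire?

March 11, 2045

Base term: filing date + 20 years → 15 April 2042.
Clinical Review Extension: +345 days → 26 March 2043.
Administrative Delay Adjustment: +716 days → 11 March 2045.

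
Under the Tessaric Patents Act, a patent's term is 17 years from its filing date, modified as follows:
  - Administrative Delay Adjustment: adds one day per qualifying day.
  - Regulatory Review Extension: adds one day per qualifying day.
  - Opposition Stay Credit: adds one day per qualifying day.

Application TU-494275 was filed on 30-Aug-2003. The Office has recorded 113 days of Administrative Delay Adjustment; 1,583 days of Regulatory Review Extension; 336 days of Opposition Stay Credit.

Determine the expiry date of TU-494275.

2026-03-24

Base term: filing date + 17 years → 30 August 2020.
Administrative Delay Adjustment: +113 days → 21 December 2020.
Regulatory Review Extension: +1583 days → 22 April 2025.
Opposition Stay Credit: +336 days → 24 March 2026.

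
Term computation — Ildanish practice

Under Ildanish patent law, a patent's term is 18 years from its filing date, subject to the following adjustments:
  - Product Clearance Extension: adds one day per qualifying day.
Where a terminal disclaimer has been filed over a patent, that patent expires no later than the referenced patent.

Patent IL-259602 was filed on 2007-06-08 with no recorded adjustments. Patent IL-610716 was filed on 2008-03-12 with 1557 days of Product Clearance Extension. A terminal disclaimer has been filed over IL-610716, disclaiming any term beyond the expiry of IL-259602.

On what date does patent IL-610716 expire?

Natural term of IL-610716:
  Base: filing + 18 years → 12 March 2026.
  Product Clearance Extension: +1557 days → 16 June 2030.
Expiry of referenced patent IL-259602:
  Base: filing + 18 years → 8 June 2025.
Terminal disclaimer: IL-610716 expires on the earlier of 16 June 2030 and 8 June 2025.

June 8, 2025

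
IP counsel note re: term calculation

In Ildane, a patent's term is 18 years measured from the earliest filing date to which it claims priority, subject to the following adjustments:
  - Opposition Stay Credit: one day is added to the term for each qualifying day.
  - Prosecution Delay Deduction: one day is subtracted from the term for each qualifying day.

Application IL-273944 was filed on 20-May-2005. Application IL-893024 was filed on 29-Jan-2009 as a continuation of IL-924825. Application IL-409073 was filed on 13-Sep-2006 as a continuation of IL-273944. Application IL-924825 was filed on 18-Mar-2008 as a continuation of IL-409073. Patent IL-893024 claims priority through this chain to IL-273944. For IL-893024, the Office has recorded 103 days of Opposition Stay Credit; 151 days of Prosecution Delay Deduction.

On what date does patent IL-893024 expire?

Earliest priority filing: 20 May 2005.
Base term: 20 May 2005 + 18 years → 20 May 2023.
Opposition Stay Credit: +103 days → 31 August 2023.
Prosecution Delay Deduction: −151 days → 2 April 2023.

April 2, 2023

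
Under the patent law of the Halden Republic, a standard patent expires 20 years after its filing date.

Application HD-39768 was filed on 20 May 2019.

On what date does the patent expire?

May 20, 2039

Filing date + 20 years → 20 May 2039.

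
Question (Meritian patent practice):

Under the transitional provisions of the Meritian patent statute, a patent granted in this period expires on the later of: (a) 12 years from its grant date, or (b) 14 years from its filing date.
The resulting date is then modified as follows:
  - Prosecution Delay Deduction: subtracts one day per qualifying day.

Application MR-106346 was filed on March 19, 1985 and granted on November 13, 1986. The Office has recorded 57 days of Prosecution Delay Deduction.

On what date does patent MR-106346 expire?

January 21, 1999

(a) grant + 12 years → 13 November 1998.
(b) filing + 14 years → 19 March 1999.
Later of the two: 19 March 1999.
Prosecution Delay Deduction: −57 days → 21 January 1999.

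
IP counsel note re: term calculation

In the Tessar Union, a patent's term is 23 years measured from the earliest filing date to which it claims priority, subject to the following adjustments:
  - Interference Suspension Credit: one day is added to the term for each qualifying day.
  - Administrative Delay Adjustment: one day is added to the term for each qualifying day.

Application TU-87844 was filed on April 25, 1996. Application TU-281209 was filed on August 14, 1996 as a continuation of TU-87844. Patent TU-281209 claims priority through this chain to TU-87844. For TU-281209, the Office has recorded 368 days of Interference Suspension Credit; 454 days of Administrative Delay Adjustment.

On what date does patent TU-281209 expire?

Earliest priority filing: 25 April 1996.
Base term: 25 April 1996 + 23 years → 25 April 2019.
Interference Suspension Credit: +368 days → 27 April 2020.
Administrative Delay Adjustment: +454 days → 25 July 2021.

July 25, 2021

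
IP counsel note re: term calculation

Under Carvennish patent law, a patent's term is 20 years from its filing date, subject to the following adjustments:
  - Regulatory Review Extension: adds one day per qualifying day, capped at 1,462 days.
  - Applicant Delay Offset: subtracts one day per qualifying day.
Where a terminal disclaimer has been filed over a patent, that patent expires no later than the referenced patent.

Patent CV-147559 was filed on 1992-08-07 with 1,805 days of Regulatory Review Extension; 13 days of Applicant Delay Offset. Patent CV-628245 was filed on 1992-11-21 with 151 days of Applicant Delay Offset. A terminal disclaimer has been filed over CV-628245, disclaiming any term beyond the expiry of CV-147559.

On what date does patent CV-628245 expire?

June 23, 2012

Natural term of CV-628245:
  Base: filing + 20 years → 21 November 2012.
  Applicant Delay Offset: −151 days → 23 June 2012.
Expiry of referenced patent CV-147559:
  Base: filing + 20 years → 7 August 2012.
  Regulatory Review Extension: 1805 days claimed exceeds the 1462-day cap, so +1462 days → 8 August 2016.
  Applicant Delay Offset: −13 days → 26 July 2016.
Terminal disclaimer: CV-628245 expires on the earlier of 23 June 2012 and 26 July 2016.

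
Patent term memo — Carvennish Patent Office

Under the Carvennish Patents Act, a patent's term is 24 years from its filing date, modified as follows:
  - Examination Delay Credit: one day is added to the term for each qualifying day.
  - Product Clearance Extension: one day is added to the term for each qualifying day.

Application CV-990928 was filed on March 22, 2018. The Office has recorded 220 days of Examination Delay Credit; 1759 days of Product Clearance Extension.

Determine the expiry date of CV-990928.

Base term: filing date + 24 years → 22 March 2042.
Examination Delay Credit: +220 days → 28 October 2042.
Product Clearance Extension: +1759 days → 22 August 2047.

2047-08-22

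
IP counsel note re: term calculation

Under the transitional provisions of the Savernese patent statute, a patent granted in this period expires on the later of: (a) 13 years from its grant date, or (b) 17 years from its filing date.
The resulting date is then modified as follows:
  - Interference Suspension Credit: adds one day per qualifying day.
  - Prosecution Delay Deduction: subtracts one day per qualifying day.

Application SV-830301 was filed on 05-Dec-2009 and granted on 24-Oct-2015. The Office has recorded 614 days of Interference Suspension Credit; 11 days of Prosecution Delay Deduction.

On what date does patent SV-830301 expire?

2030-06-19

(a) grant + 13 years → 24 October 2028.
(b) filing + 17 years → 5 December 2026.
Later of the two: 24 October 2028.
Interference Suspension Credit: +614 days → 30 June 2030.
Prosecution Delay Deduction: −11 days → 19 June 2030.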